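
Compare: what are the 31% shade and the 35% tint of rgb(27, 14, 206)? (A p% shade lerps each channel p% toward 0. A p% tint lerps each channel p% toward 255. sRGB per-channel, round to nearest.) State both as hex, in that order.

#130A8E, #6B62DF

31% shade:
  R: 27 + 0.31×(0−27) = 27 − 8.37 = 18.63 → 19
  G: 14 + 0.31×(0−14) = 14 − 4.34 = 9.66 → 10
  B: 206 + 0.31×(0−206) = 206 − 63.86 = 142.14 → 142
  → #130A8E
35% tint:
  R: 27 + 0.35×(255−27) = 27 + 79.8 = 106.8 → 107
  G: 14 + 84.35 = 98.35 → 98
  B: 206 + 0.35×(255−206) = 206 + 17.15 = 223.15 → 223
  → #6B62DF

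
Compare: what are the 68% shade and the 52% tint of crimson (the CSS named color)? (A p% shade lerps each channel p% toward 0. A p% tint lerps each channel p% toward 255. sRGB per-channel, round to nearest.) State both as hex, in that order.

#460613, #ee8ea1

CSS crimson is rgb(220, 20, 60).
68% shade:
  R: 220 + 0.68×(0−220) = 220 − 149.6 = 70.4 → 70
  G: 20 + 0.68×(0−20) = 20 − 13.6 = 6.4 → 6
  B: 60 + 0.68×(0−60) = 60 − 40.8 = 19.2 → 19
  → #460613
52% tint:
  R: 220 + 18.2 = 238.2 → 238
  G: 20 + 0.52×(255−20) = 20 + 122.2 = 142.2 → 142
  B: 60 + 0.52×(255−60) = 60 + 101.4 = 161.4 → 161
  → #ee8ea1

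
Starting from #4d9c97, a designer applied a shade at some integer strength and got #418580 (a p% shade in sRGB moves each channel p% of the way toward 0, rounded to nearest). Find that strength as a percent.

#4d9c97 is rgb(77, 156, 151); #418580 is rgb(65, 133, 128).
On the G channel (widest range): 133 ≈ 156 + (p/100)(0 − 156), so p ≈ 100×(133 − 156)/(0 − 156) = -2300/-156 = 14.74.
p = 15 reproduces all three channels after rounding.

15%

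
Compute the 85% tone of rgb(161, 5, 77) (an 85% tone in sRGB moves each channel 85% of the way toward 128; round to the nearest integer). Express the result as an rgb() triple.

rgb(133, 110, 120)

Lerp each channel 85% toward 128:
  R: 161 − 28.05 = 132.95 → 133
  G: 5 + 0.85×(128−5) = 5 + 104.55 = 109.55 → 110
  B: 77 + 43.35 = 120.35 → 120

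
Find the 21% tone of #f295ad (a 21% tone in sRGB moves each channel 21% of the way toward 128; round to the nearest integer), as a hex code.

#da91a4

#f295ad is rgb(242, 149, 173).
A 21% tone moves each channel 21% toward 128:
  R: 242 − 23.94 = 218.06 → 218
  G: 149 − 4.41 = 144.59 → 145
  B: 173 − 9.45 = 163.55 → 164
rgb(218, 145, 164) = #da91a4.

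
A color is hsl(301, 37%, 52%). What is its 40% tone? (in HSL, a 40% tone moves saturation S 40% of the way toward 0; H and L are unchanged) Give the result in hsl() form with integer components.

hsl(301, 22%, 52%)

S moves 40% from 37 toward 0: 37 − 14.8 = 22.2 → 22.
H and L are unchanged.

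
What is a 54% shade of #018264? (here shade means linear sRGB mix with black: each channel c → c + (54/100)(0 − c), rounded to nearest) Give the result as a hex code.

#018264 is rgb(1, 130, 100).
A 54% shade moves each channel 54% toward 0:
  R: 1 − 0.54 = 0.46 → 0
  G: 130 + 0.54×(0−130) = 130 − 70.2 = 59.8 → 60
  B: 100 + 0.54×(0−100) = 100 − 54 = 46 → 46
rgb(0, 60, 46) = #003C2E.

#003C2E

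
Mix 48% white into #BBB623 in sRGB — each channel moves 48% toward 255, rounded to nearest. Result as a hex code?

#DCD98D

#BBB623 is rgb(187, 182, 35).
Per channel, c → c + 0.48(255 − c):
  R: 187 + 0.48×(255−187) = 187 + 32.64 = 219.64 → 220
  G: 182 + 0.48×(255−182) = 182 + 35.04 = 217.04 → 217
  B: 35 + 105.6 = 140.6 → 141
rgb(220, 217, 141) = #DCD98D.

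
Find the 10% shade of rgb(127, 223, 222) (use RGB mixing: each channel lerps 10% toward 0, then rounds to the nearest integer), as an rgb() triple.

Per channel, c → c + 0.1(0 − c):
  R: 127 + 0.1×(0−127) = 127 − 12.7 = 114.3 → 114
  G: 223 − 22.3 = 200.7 → 201
  B: 222 − 22.2 = 199.8 → 200

rgb(114, 201, 200)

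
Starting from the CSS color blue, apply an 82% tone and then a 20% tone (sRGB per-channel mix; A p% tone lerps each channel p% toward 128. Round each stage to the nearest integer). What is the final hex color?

CSS blue is rgb(0, 0, 255).
Per channel, c → c + 0.82(128 − c):
  R: 0 + 0.82×(128−0) = 0 + 104.96 = 104.96 → 105
  G: 0 + 0.82×(128−0) = 0 + 104.96 = 104.96 → 105
  B: 255 − 104.14 = 150.86 → 151
After the tone: rgb(105, 105, 151) = #696997.
Lerp each channel 20% toward 128:
  R: 105 + 0.2×(128−105) = 105 + 4.6 = 109.6 → 110
  G: 105 + 0.2×(128−105) = 105 + 4.6 = 109.6 → 110
  B: 151 − 4.6 = 146.4 → 146
rgb(110, 110, 146) = #6e6e92.

#6e6e92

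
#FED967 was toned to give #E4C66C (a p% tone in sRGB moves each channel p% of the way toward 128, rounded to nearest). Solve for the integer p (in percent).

#FED967 is rgb(254, 217, 103); #E4C66C is rgb(228, 198, 108).
On the R channel (widest range): 228 ≈ 254 + (p/100)(128 − 254), so p ≈ 100×(228 − 254)/(128 − 254) = -2600/-126 = 20.63.
p = 21 reproduces all three channels after rounding.

21%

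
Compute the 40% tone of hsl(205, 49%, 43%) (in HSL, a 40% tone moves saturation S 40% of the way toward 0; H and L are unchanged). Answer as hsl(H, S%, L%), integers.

S moves 40% from 49 toward 0: 49 − 19.6 = 29.4 → 29.
H and L are unchanged.

hsl(205, 29%, 43%)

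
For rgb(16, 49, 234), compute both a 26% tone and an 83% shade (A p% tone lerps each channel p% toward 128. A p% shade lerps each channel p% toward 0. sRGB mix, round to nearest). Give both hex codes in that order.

26% tone:
  R: 16 + 0.26×(128−16) = 16 + 29.12 = 45.12 → 45
  G: 49 + 0.26×(128−49) = 49 + 20.54 = 69.54 → 70
  B: 234 + 0.26×(128−234) = 234 − 27.56 = 206.44 → 206
  → #2d46ce
83% shade:
  R: 16 + 0.83×(0−16) = 16 − 13.28 = 2.72 → 3
  G: 49 − 40.67 = 8.33 → 8
  B: 234 + 0.83×(0−234) = 234 − 194.22 = 39.78 → 40
  → #030828

#2d46ce, #030828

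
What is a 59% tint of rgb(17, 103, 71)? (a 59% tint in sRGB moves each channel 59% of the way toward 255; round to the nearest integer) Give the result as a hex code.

Per channel, c → c + 0.59(255 − c):
  R: 17 + 0.59×(255−17) = 17 + 140.42 = 157.42 → 157
  G: 103 + 0.59×(255−103) = 103 + 89.68 = 192.68 → 193
  B: 71 + 0.59×(255−71) = 71 + 108.56 = 179.56 → 180
rgb(157, 193, 180) = #9DC1B4.

#9DC1B4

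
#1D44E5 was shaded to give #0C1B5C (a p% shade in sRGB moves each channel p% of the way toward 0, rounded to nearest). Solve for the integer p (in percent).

#1D44E5 is rgb(29, 68, 229); #0C1B5C is rgb(12, 27, 92).
On the B channel (widest range): 92 ≈ 229 + (p/100)(0 − 229), so p ≈ 100×(92 − 229)/(0 − 229) = -13700/-229 = 59.83.
p = 60 reproduces all three channels after rounding.

60%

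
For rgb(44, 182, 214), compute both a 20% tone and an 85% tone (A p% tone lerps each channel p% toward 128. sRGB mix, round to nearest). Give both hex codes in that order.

20% tone:
  R: 44 + 16.8 = 60.8 → 61
  G: 182 − 10.8 = 171.2 → 171
  B: 214 + 0.2×(128−214) = 214 − 17.2 = 196.8 → 197
  → #3dabc5
85% tone:
  R: 44 + 0.85×(128−44) = 44 + 71.4 = 115.4 → 115
  G: 182 + 0.85×(128−182) = 182 − 45.9 = 136.1 → 136
  B: 214 − 73.1 = 140.9 → 141
  → #73888d

#3dabc5, #73888d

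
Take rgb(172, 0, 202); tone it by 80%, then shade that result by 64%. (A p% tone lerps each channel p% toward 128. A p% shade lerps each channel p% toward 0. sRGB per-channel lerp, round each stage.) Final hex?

#312533

Lerp each channel 80% toward 128:
  R: 172 + 0.8×(128−172) = 172 − 35.2 = 136.8 → 137
  G: 0 + 102.4 = 102.4 → 102
  B: 202 + 0.8×(128−202) = 202 − 59.2 = 142.8 → 143
After the tone: rgb(137, 102, 143) = #89668F.
Per channel, c → c + 0.64(0 − c):
  R: 137 + 0.64×(0−137) = 137 − 87.68 = 49.32 → 49
  G: 102 − 65.28 = 36.72 → 37
  B: 143 + 0.64×(0−143) = 143 − 91.52 = 51.48 → 51
rgb(49, 37, 51) = #312533.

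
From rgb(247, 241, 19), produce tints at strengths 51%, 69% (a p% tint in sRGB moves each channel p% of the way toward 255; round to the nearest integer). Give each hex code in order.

#FBF88B, #FDFBB6

51%: (247 + 4.08 = 251.08→251, 241 + 7.14 = 248.14→248, 19 + 120.36 = 139.36→139) → #FBF88B
69%: (247 + 5.52 = 252.52→253, 241 + 9.66 = 250.66→251, 19 + 162.84 = 181.84→182) → #FDFBB6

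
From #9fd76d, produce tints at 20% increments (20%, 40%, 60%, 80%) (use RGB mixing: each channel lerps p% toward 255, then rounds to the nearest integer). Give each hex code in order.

#9fd76d is rgb(159, 215, 109).
20%: (159 + 19.2 = 178.2→178, 215 + 8 = 223→223, 109 + 29.2 = 138.2→138) → #b2df8a
40%: (159 + 38.4 = 197.4→197, 215 + 16 = 231→231, 109 + 58.4 = 167.4→167) → #c5e7a7
60%: (159 + 57.6 = 216.6→217, 215 + 24 = 239→239, 109 + 87.6 = 196.6→197) → #d9efc5
80%: (159 + 76.8 = 235.8→236, 215 + 32 = 247→247, 109 + 116.8 = 225.8→226) → #ecf7e2

#b2df8a, #c5e7a7, #d9efc5, #ecf7e2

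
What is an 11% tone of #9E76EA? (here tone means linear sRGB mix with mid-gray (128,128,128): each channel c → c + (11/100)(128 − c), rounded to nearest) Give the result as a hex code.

#9E76EA is rgb(158, 118, 234).
An 11% tone moves each channel 11% toward 128:
  R: 158 − 3.3 = 154.7 → 155
  G: 118 + 1.1 = 119.1 → 119
  B: 234 − 11.66 = 222.34 → 222
rgb(155, 119, 222) = #9B77DE.

#9B77DE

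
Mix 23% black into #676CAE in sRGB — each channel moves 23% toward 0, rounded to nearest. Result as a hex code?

#4F5386

#676CAE is rgb(103, 108, 174).
Lerp each channel 23% toward 0:
  R: 103 + 0.23×(0−103) = 103 − 23.69 = 79.31 → 79
  G: 108 − 24.84 = 83.16 → 83
  B: 174 + 0.23×(0−174) = 174 − 40.02 = 133.98 → 134
rgb(79, 83, 134) = #4F5386.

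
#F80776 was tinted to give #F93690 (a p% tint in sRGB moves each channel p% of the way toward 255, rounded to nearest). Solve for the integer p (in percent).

#F80776 is rgb(248, 7, 118); #F93690 is rgb(249, 54, 144).
On the G channel (widest range): 54 ≈ 7 + (p/100)(255 − 7), so p ≈ 100×(54 − 7)/(255 − 7) = 4700/248 = 18.95.
p = 19 reproduces all three channels after rounding.

19%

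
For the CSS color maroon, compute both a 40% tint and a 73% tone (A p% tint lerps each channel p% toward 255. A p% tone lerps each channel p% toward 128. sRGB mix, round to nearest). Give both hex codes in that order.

CSS maroon is rgb(128, 0, 0).
40% tint:
  R: 128 + 50.8 = 178.8 → 179
  G: 0 + 0.4×(255−0) = 0 + 102 = 102 → 102
  B: 0 + 102 = 102 → 102
  → #B36666
73% tone:
  R: 128 + 0.73×(128−128) = 128 + 0 = 128 → 128
  G: 0 + 93.44 = 93.44 → 93
  B: 0 + 0.73×(128−0) = 0 + 93.44 = 93.44 → 93
  → #805D5D

#B36666, #805D5D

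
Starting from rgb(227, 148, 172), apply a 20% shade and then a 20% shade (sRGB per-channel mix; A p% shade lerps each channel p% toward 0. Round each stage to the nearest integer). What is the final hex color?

#925e6e

Lerp each channel 20% toward 0:
  R: 227 + 0.2×(0−227) = 227 − 45.4 = 181.6 → 182
  G: 148 − 29.6 = 118.4 → 118
  B: 172 − 34.4 = 137.6 → 138
After the shade: rgb(182, 118, 138) = #b6768a.
A 20% shade moves each channel 20% toward 0:
  R: 182 + 0.2×(0−182) = 182 − 36.4 = 145.6 → 146
  G: 118 + 0.2×(0−118) = 118 − 23.6 = 94.4 → 94
  B: 138 + 0.2×(0−138) = 138 − 27.6 = 110.4 → 110
rgb(146, 94, 110) = #925e6e.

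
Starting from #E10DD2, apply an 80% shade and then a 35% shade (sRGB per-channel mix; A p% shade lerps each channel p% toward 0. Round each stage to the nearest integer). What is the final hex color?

#E10DD2 is rgb(225, 13, 210).
Lerp each channel 80% toward 0:
  R: 225 − 180 = 45 → 45
  G: 13 + 0.8×(0−13) = 13 − 10.4 = 2.6 → 3
  B: 210 − 168 = 42 → 42
After the shade: rgb(45, 3, 42) = #2D032A.
A 35% shade moves each channel 35% toward 0:
  R: 45 + 0.35×(0−45) = 45 − 15.75 = 29.25 → 29
  G: 3 − 1.05 = 1.95 → 2
  B: 42 + 0.35×(0−42) = 42 − 14.7 = 27.3 → 27
rgb(29, 2, 27) = #1D021B.

#1D021B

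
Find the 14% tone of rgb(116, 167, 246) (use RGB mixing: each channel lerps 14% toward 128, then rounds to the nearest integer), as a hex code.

Per channel, c → c + 0.14(128 − c):
  R: 116 + 0.14×(128−116) = 116 + 1.68 = 117.68 → 118
  G: 167 + 0.14×(128−167) = 167 − 5.46 = 161.54 → 162
  B: 246 − 16.52 = 229.48 → 229
rgb(118, 162, 229) = #76A2E5.

#76A2E5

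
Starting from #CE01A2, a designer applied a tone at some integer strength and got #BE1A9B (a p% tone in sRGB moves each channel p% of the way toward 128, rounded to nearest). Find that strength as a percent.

20%

#CE01A2 is rgb(206, 1, 162); #BE1A9B is rgb(190, 26, 155).
On the G channel (widest range): 26 ≈ 1 + (p/100)(128 − 1), so p ≈ 100×(26 − 1)/(128 − 1) = 2500/127 = 19.69.
p = 20 reproduces all three channels after rounding.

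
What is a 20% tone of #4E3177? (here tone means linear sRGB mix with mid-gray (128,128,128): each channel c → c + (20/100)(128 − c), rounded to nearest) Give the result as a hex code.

#4E3177 is rgb(78, 49, 119).
A 20% tone moves each channel 20% toward 128:
  R: 78 + 0.2×(128−78) = 78 + 10 = 88 → 88
  G: 49 + 15.8 = 64.8 → 65
  B: 119 + 0.2×(128−119) = 119 + 1.8 = 120.8 → 121
rgb(88, 65, 121) = #584179.

#584179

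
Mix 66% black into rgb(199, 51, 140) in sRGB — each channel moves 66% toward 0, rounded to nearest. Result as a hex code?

#441130

Lerp each channel 66% toward 0:
  R: 199 − 131.34 = 67.66 → 68
  G: 51 + 0.66×(0−51) = 51 − 33.66 = 17.34 → 17
  B: 140 + 0.66×(0−140) = 140 − 92.4 = 47.6 → 48
rgb(68, 17, 48) = #441130.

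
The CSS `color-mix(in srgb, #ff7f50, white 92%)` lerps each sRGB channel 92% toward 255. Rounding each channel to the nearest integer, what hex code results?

#fff5f1

#ff7f50 is rgb(255, 127, 80).
Per channel, c → c + 0.92(255 − c):
  R: 255 + 0.92×(255−255) = 255 + 0 = 255 → 255
  G: 127 + 0.92×(255−127) = 127 + 117.76 = 244.76 → 245
  B: 80 + 0.92×(255−80) = 80 + 161 = 241 → 241
rgb(255, 245, 241) = #fff5f1.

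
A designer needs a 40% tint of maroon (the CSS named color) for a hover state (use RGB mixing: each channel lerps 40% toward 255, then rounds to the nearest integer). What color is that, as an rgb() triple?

rgb(179, 102, 102)

CSS maroon is rgb(128, 0, 0).
A 40% tint moves each channel 40% toward 255:
  R: 128 + 50.8 = 178.8 → 179
  G: 0 + 0.4×(255−0) = 0 + 102 = 102 → 102
  B: 0 + 0.4×(255−0) = 0 + 102 = 102 → 102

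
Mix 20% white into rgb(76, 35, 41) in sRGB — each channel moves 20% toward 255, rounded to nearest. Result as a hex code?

Lerp each channel 20% toward 255:
  R: 76 + 35.8 = 111.8 → 112
  G: 35 + 0.2×(255−35) = 35 + 44 = 79 → 79
  B: 41 + 0.2×(255−41) = 41 + 42.8 = 83.8 → 84
rgb(112, 79, 84) = #704F54.

#704F54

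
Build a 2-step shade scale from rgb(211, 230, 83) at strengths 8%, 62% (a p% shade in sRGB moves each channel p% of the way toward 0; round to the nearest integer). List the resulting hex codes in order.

8%: (211 − 16.88 = 194.12→194, 230 − 18.4 = 211.6→212, 83 − 6.64 = 76.36→76) → #C2D44C
62%: (211 − 130.82 = 80.18→80, 230 − 142.6 = 87.4→87, 83 − 51.46 = 31.54→32) → #505720

#C2D44C, #505720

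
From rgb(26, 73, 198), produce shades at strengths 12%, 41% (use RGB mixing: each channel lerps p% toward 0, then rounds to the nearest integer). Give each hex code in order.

12%: (26 − 3.12 = 22.88→23, 73 − 8.76 = 64.24→64, 198 − 23.76 = 174.24→174) → #1740ae
41%: (26 − 10.66 = 15.34→15, 73 − 29.93 = 43.07→43, 198 − 81.18 = 116.82→117) → #0f2b75

#1740ae, #0f2b75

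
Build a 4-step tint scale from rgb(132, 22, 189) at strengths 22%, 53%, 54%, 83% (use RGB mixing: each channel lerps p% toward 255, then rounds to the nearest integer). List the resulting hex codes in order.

22%: (132 + 27.06 = 159.06→159, 22 + 51.26 = 73.26→73, 189 + 14.52 = 203.52→204) → #9F49CC
53%: (132 + 65.19 = 197.19→197, 22 + 123.49 = 145.49→145, 189 + 34.98 = 223.98→224) → #C591E0
54%: (132 + 66.42 = 198.42→198, 22 + 125.82 = 147.82→148, 189 + 35.64 = 224.64→225) → #C694E1
83%: (132 + 102.09 = 234.09→234, 22 + 193.39 = 215.39→215, 189 + 54.78 = 243.78→244) → #EAD7F4

#9F49CC, #C591E0, #C694E1, #EAD7F4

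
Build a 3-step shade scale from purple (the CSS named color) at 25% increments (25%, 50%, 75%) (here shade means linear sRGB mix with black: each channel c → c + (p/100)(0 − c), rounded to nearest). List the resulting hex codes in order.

CSS purple is rgb(128, 0, 128).
25%: (128 − 32 = 96→96, 0→0, 128 − 32 = 96→96) → #600060
50%: (128 − 64 = 64→64, 0→0, 128 − 64 = 64→64) → #400040
75%: (128 − 96 = 32→32, 0→0, 128 − 96 = 32→32) → #200020

#600060, #400040, #200020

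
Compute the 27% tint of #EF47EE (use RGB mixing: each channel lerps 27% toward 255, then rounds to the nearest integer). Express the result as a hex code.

#F379F3

#EF47EE is rgb(239, 71, 238).
Lerp each channel 27% toward 255:
  R: 239 + 0.27×(255−239) = 239 + 4.32 = 243.32 → 243
  G: 71 + 0.27×(255−71) = 71 + 49.68 = 120.68 → 121
  B: 238 + 0.27×(255−238) = 238 + 4.59 = 242.59 → 243
rgb(243, 121, 243) = #F379F3.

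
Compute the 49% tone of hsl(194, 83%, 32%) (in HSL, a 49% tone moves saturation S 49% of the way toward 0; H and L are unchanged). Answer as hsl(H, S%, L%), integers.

hsl(194, 42%, 32%)

S moves 49% from 83 toward 0: 83 − 40.67 = 42.33 → 42.
H and L are unchanged.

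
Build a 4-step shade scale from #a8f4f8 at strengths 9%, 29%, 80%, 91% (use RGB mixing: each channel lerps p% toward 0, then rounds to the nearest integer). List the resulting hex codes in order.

#99dee2, #77adb0, #223132, #0f1616

#a8f4f8 is rgb(168, 244, 248).
9%: (168 − 15.12 = 152.88→153, 244 − 21.96 = 222.04→222, 248 − 22.32 = 225.68→226) → #99dee2
29%: (168 − 48.72 = 119.28→119, 244 − 70.76 = 173.24→173, 248 − 71.92 = 176.08→176) → #77adb0
80%: (168 − 134.4 = 33.6→34, 244 − 195.2 = 48.8→49, 248 − 198.4 = 49.6→50) → #223132
91%: (168 − 152.88 = 15.12→15, 244 − 222.04 = 21.96→22, 248 − 225.68 = 22.32→22) → #0f1616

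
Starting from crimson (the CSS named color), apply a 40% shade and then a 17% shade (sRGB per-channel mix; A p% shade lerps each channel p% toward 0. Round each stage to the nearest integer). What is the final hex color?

CSS crimson is rgb(220, 20, 60).
Per channel, c → c + 0.4(0 − c):
  R: 220 − 88 = 132 → 132
  G: 20 + 0.4×(0−20) = 20 − 8 = 12 → 12
  B: 60 + 0.4×(0−60) = 60 − 24 = 36 → 36
After the shade: rgb(132, 12, 36) = #840C24.
A 17% shade moves each channel 17% toward 0:
  R: 132 + 0.17×(0−132) = 132 − 22.44 = 109.56 → 110
  G: 12 − 2.04 = 9.96 → 10
  B: 36 + 0.17×(0−36) = 36 − 6.12 = 29.88 → 30
rgb(110, 10, 30) = #6E0A1E.

#6E0A1E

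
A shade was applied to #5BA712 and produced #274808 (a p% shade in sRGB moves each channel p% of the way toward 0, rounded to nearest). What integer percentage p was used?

57%

#5BA712 is rgb(91, 167, 18); #274808 is rgb(39, 72, 8).
On the G channel (widest range): 72 ≈ 167 + (p/100)(0 − 167), so p ≈ 100×(72 − 167)/(0 − 167) = -9500/-167 = 56.89.
p = 57 reproduces all three channels after rounding.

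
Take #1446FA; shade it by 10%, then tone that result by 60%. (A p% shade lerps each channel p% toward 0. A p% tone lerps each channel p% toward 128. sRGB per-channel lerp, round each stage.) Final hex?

#1446FA is rgb(20, 70, 250).
Per channel, c → c + 0.1(0 − c):
  R: 20 − 2 = 18 → 18
  G: 70 + 0.1×(0−70) = 70 − 7 = 63 → 63
  B: 250 − 25 = 225 → 225
After the shade: rgb(18, 63, 225) = #123FE1.
Lerp each channel 60% toward 128:
  R: 18 + 66 = 84 → 84
  G: 63 + 0.6×(128−63) = 63 + 39 = 102 → 102
  B: 225 + 0.6×(128−225) = 225 − 58.2 = 166.8 → 167
rgb(84, 102, 167) = #5466A7.

#5466A7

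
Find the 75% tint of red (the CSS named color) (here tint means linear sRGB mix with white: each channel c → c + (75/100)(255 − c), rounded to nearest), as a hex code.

#FFBFBF

CSS red is rgb(255, 0, 0).
A 75% tint moves each channel 75% toward 255:
  R: 255 + 0.75×(255−255) = 255 + 0 = 255 → 255
  G: 0 + 0.75×(255−0) = 0 + 191.25 = 191.25 → 191
  B: 0 + 191.25 = 191.25 → 191
rgb(255, 191, 191) = #FFBFBF.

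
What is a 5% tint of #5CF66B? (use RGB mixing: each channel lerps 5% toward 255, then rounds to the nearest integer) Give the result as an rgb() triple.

rgb(100, 246, 114)

#5CF66B is rgb(92, 246, 107).
A 5% tint moves each channel 5% toward 255:
  R: 92 + 8.15 = 100.15 → 100
  G: 246 + 0.05×(255−246) = 246 + 0.45 = 246.45 → 246
  B: 107 + 0.05×(255−107) = 107 + 7.4 = 114.4 → 114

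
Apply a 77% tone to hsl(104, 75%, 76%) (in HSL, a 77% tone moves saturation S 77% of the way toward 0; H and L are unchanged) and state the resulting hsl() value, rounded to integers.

hsl(104, 17%, 76%)

S moves 77% from 75 toward 0: 75 − 57.75 = 17.25 → 17.
H and L are unchanged.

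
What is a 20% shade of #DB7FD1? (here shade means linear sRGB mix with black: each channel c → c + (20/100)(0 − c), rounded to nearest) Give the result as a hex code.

#DB7FD1 is rgb(219, 127, 209).
Per channel, c → c + 0.2(0 − c):
  R: 219 − 43.8 = 175.2 → 175
  G: 127 + 0.2×(0−127) = 127 − 25.4 = 101.6 → 102
  B: 209 − 41.8 = 167.2 → 167
rgb(175, 102, 167) = #AF66A7.

#AF66A7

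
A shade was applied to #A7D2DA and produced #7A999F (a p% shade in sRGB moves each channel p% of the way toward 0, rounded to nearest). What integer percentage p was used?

27%

#A7D2DA is rgb(167, 210, 218); #7A999F is rgb(122, 153, 159).
On the B channel (widest range): 159 ≈ 218 + (p/100)(0 − 218), so p ≈ 100×(159 − 218)/(0 − 218) = -5900/-218 = 27.06.
p = 27 reproduces all three channels after rounding.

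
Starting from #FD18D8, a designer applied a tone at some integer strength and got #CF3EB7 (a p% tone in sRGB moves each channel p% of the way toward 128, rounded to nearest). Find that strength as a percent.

#FD18D8 is rgb(253, 24, 216); #CF3EB7 is rgb(207, 62, 183).
On the R channel (widest range): 207 ≈ 253 + (p/100)(128 − 253), so p ≈ 100×(207 − 253)/(128 − 253) = -4600/-125 = 36.80.
p = 37 reproduces all three channels after rounding.

37%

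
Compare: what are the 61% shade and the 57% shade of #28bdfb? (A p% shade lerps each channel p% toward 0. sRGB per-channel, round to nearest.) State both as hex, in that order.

#104a62, #11516c

#28bdfb is rgb(40, 189, 251).
61% shade:
  R: 40 − 24.4 = 15.6 → 16
  G: 189 + 0.61×(0−189) = 189 − 115.29 = 73.71 → 74
  B: 251 + 0.61×(0−251) = 251 − 153.11 = 97.89 → 98
  → #104a62
57% shade:
  R: 40 + 0.57×(0−40) = 40 − 22.8 = 17.2 → 17
  G: 189 + 0.57×(0−189) = 189 − 107.73 = 81.27 → 81
  B: 251 + 0.57×(0−251) = 251 − 143.07 = 107.93 → 108
  → #11516c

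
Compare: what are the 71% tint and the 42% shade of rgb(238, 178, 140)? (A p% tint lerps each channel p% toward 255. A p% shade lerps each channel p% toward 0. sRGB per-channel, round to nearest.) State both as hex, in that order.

#fae9de, #8a6751

71% tint:
  R: 238 + 0.71×(255−238) = 238 + 12.07 = 250.07 → 250
  G: 178 + 0.71×(255−178) = 178 + 54.67 = 232.67 → 233
  B: 140 + 0.71×(255−140) = 140 + 81.65 = 221.65 → 222
  → #fae9de
42% shade:
  R: 238 + 0.42×(0−238) = 238 − 99.96 = 138.04 → 138
  G: 178 + 0.42×(0−178) = 178 − 74.76 = 103.24 → 103
  B: 140 + 0.42×(0−140) = 140 − 58.8 = 81.2 → 81
  → #8a6751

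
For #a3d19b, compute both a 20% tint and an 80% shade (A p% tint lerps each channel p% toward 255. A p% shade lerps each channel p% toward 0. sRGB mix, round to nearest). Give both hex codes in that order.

#a3d19b is rgb(163, 209, 155).
20% tint:
  R: 163 + 18.4 = 181.4 → 181
  G: 209 + 0.2×(255−209) = 209 + 9.2 = 218.2 → 218
  B: 155 + 20 = 175 → 175
  → #b5daaf
80% shade:
  R: 163 + 0.8×(0−163) = 163 − 130.4 = 32.6 → 33
  G: 209 − 167.2 = 41.8 → 42
  B: 155 + 0.8×(0−155) = 155 − 124 = 31 → 31
  → #212a1f

#b5daaf, #212a1f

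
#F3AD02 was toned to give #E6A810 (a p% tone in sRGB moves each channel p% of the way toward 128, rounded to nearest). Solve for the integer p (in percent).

11%

#F3AD02 is rgb(243, 173, 2); #E6A810 is rgb(230, 168, 16).
On the B channel (widest range): 16 ≈ 2 + (p/100)(128 − 2), so p ≈ 100×(16 − 2)/(128 − 2) = 1400/126 = 11.11.
p = 11 reproduces all three channels after rounding.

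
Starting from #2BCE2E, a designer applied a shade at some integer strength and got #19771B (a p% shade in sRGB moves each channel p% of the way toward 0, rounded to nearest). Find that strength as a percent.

42%

#2BCE2E is rgb(43, 206, 46); #19771B is rgb(25, 119, 27).
On the G channel (widest range): 119 ≈ 206 + (p/100)(0 − 206), so p ≈ 100×(119 − 206)/(0 − 206) = -8700/-206 = 42.23.
p = 42 reproduces all three channels after rounding.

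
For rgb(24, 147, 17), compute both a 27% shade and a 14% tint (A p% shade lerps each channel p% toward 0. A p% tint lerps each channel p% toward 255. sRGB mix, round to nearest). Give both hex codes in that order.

#126B0C, #38A232

27% shade:
  R: 24 − 6.48 = 17.52 → 18
  G: 147 − 39.69 = 107.31 → 107
  B: 17 + 0.27×(0−17) = 17 − 4.59 = 12.41 → 12
  → #126B0C
14% tint:
  R: 24 + 32.34 = 56.34 → 56
  G: 147 + 0.14×(255−147) = 147 + 15.12 = 162.12 → 162
  B: 17 + 0.14×(255−17) = 17 + 33.32 = 50.32 → 50
  → #38A232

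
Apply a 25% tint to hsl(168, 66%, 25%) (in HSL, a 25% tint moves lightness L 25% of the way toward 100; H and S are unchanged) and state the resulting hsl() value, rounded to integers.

hsl(168, 66%, 44%)

L moves 25% from 25 toward 100: 25 + 18.75 = 43.75 → 44.
H and S are unchanged.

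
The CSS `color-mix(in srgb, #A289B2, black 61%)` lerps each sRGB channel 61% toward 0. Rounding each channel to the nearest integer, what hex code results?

#3F3545

#A289B2 is rgb(162, 137, 178).
A 61% shade moves each channel 61% toward 0:
  R: 162 − 98.82 = 63.18 → 63
  G: 137 − 83.57 = 53.43 → 53
  B: 178 − 108.58 = 69.42 → 69
rgb(63, 53, 69) = #3F3545.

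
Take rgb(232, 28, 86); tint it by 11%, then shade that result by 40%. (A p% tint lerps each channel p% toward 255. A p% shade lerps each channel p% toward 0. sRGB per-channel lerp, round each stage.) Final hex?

Per channel, c → c + 0.11(255 − c):
  R: 232 + 0.11×(255−232) = 232 + 2.53 = 234.53 → 235
  G: 28 + 24.97 = 52.97 → 53
  B: 86 + 0.11×(255−86) = 86 + 18.59 = 104.59 → 105
After the tint: rgb(235, 53, 105) = #EB3569.
Lerp each channel 40% toward 0:
  R: 235 + 0.4×(0−235) = 235 − 94 = 141 → 141
  G: 53 + 0.4×(0−53) = 53 − 21.2 = 31.8 → 32
  B: 105 − 42 = 63 → 63
rgb(141, 32, 63) = #8D203F.

#8D203F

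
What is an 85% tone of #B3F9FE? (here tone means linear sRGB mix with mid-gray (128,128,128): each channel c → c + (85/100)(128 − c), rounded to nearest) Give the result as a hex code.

#B3F9FE is rgb(179, 249, 254).
Lerp each channel 85% toward 128:
  R: 179 − 43.35 = 135.65 → 136
  G: 249 − 102.85 = 146.15 → 146
  B: 254 − 107.1 = 146.9 → 147
rgb(136, 146, 147) = #889293.

#889293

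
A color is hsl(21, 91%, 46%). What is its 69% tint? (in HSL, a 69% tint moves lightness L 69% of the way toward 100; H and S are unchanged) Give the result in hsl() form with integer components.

L moves 69% from 46 toward 100: 46 + 37.26 = 83.26 → 83.
H and S are unchanged.

hsl(21, 91%, 83%)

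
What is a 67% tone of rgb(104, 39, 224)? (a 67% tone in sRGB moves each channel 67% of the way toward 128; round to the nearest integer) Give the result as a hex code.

#7863A0

Per channel, c → c + 0.67(128 − c):
  R: 104 + 16.08 = 120.08 → 120
  G: 39 + 0.67×(128−39) = 39 + 59.63 = 98.63 → 99
  B: 224 − 64.32 = 159.68 → 160
rgb(120, 99, 160) = #7863A0.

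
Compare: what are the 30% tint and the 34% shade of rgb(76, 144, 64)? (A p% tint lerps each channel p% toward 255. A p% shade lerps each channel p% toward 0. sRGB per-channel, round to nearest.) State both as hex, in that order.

30% tint:
  R: 76 + 53.7 = 129.7 → 130
  G: 144 + 0.3×(255−144) = 144 + 33.3 = 177.3 → 177
  B: 64 + 57.3 = 121.3 → 121
  → #82b179
34% shade:
  R: 76 − 25.84 = 50.16 → 50
  G: 144 − 48.96 = 95.04 → 95
  B: 64 − 21.76 = 42.24 → 42
  → #325f2a

#82b179, #325f2a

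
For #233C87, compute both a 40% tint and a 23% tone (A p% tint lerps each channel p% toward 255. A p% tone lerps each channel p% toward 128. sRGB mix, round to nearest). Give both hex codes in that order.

#233C87 is rgb(35, 60, 135).
40% tint:
  R: 35 + 0.4×(255−35) = 35 + 88 = 123 → 123
  G: 60 + 0.4×(255−60) = 60 + 78 = 138 → 138
  B: 135 + 48 = 183 → 183
  → #7B8AB7
23% tone:
  R: 35 + 0.23×(128−35) = 35 + 21.39 = 56.39 → 56
  G: 60 + 0.23×(128−60) = 60 + 15.64 = 75.64 → 76
  B: 135 + 0.23×(128−135) = 135 − 1.61 = 133.39 → 133
  → #384C85

#7B8AB7, #384C85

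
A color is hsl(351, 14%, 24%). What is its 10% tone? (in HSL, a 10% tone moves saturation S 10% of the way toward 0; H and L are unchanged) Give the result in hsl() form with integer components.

hsl(351, 13%, 24%)

S moves 10% from 14 toward 0: 14 − 1.4 = 12.6 → 13.
H and L are unchanged.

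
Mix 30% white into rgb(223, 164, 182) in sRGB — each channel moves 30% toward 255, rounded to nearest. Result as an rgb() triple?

Lerp each channel 30% toward 255:
  R: 223 + 9.6 = 232.6 → 233
  G: 164 + 0.3×(255−164) = 164 + 27.3 = 191.3 → 191
  B: 182 + 21.9 = 203.9 → 204

rgb(233, 191, 204)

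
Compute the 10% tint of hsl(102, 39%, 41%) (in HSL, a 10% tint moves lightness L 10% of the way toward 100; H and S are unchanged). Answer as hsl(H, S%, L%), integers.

hsl(102, 39%, 47%)

L moves 10% from 41 toward 100: 41 + 5.9 = 46.9 → 47.
H and S are unchanged.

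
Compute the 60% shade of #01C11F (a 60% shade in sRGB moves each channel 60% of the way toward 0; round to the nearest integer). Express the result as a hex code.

#01C11F is rgb(1, 193, 31).
A 60% shade moves each channel 60% toward 0:
  R: 1 + 0.6×(0−1) = 1 − 0.6 = 0.4 → 0
  G: 193 + 0.6×(0−193) = 193 − 115.8 = 77.2 → 77
  B: 31 − 18.6 = 12.4 → 12
rgb(0, 77, 12) = #004D0C.

#004D0C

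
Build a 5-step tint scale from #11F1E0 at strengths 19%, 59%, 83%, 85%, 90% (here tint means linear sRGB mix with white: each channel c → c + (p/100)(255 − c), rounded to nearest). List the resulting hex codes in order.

#3EF4E6, #9DF9F2, #D7FDFA, #DBFDFA, #E7FEFC

#11F1E0 is rgb(17, 241, 224).
19%: (17 + 45.22 = 62.22→62, 241 + 2.66 = 243.66→244, 224 + 5.89 = 229.89→230) → #3EF4E6
59%: (17 + 140.42 = 157.42→157, 241 + 8.26 = 249.26→249, 224 + 18.29 = 242.29→242) → #9DF9F2
83%: (17 + 197.54 = 214.54→215, 241 + 11.62 = 252.62→253, 224 + 25.73 = 249.73→250) → #D7FDFA
85%: (17 + 202.3 = 219.3→219, 241 + 11.9 = 252.9→253, 224 + 26.35 = 250.35→250) → #DBFDFA
90%: (17 + 214.2 = 231.2→231, 241 + 12.6 = 253.6→254, 224 + 27.9 = 251.9→252) → #E7FEFC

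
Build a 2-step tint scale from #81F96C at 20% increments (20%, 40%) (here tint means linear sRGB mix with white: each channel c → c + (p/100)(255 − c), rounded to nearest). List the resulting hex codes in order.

#9AFA89, #B3FBA7

#81F96C is rgb(129, 249, 108).
20%: (129 + 25.2 = 154.2→154, 249 + 1.2 = 250.2→250, 108 + 29.4 = 137.4→137) → #9AFA89
40%: (129 + 50.4 = 179.4→179, 249 + 2.4 = 251.4→251, 108 + 58.8 = 166.8→167) → #B3FBA7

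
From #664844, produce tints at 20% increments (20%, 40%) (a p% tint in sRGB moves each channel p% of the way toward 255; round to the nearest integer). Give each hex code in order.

#856D69, #A3918F

#664844 is rgb(102, 72, 68).
20%: (102 + 30.6 = 132.6→133, 72 + 36.6 = 108.6→109, 68 + 37.4 = 105.4→105) → #856D69
40%: (102 + 61.2 = 163.2→163, 72 + 73.2 = 145.2→145, 68 + 74.8 = 142.8→143) → #A3918F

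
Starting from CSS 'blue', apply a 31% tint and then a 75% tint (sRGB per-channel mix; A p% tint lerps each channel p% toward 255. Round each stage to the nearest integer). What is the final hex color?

CSS blue is rgb(0, 0, 255).
Per channel, c → c + 0.31(255 − c):
  R: 0 + 0.31×(255−0) = 0 + 79.05 = 79.05 → 79
  G: 0 + 79.05 = 79.05 → 79
  B: 255 + 0.31×(255−255) = 255 + 0 = 255 → 255
After the tint: rgb(79, 79, 255) = #4F4FFF.
Lerp each channel 75% toward 255:
  R: 79 + 132 = 211 → 211
  G: 79 + 132 = 211 → 211
  B: 255 + 0.75×(255−255) = 255 + 0 = 255 → 255
rgb(211, 211, 255) = #D3D3FF.

#D3D3FF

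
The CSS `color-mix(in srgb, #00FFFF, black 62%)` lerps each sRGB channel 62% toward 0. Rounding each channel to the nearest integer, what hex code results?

#00FFFF is rgb(0, 255, 255).
Per channel, c → c + 0.62(0 − c):
  R: 0 + 0 = 0 → 0
  G: 255 + 0.62×(0−255) = 255 − 158.1 = 96.9 → 97
  B: 255 + 0.62×(0−255) = 255 − 158.1 = 96.9 → 97
rgb(0, 97, 97) = #006161.

#006161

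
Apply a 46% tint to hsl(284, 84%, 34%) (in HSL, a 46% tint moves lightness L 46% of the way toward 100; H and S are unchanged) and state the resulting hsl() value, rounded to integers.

hsl(284, 84%, 64%)

L moves 46% from 34 toward 100: 34 + 30.36 = 64.36 → 64.
H and S are unchanged.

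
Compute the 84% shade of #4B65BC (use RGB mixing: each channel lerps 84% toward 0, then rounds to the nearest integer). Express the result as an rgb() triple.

rgb(12, 16, 30)

#4B65BC is rgb(75, 101, 188).
Per channel, c → c + 0.84(0 − c):
  R: 75 + 0.84×(0−75) = 75 − 63 = 12 → 12
  G: 101 + 0.84×(0−101) = 101 − 84.84 = 16.16 → 16
  B: 188 + 0.84×(0−188) = 188 − 157.92 = 30.08 → 30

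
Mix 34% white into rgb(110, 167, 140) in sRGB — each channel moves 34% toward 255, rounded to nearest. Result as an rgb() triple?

Lerp each channel 34% toward 255:
  R: 110 + 0.34×(255−110) = 110 + 49.3 = 159.3 → 159
  G: 167 + 29.92 = 196.92 → 197
  B: 140 + 0.34×(255−140) = 140 + 39.1 = 179.1 → 179

rgb(159, 197, 179)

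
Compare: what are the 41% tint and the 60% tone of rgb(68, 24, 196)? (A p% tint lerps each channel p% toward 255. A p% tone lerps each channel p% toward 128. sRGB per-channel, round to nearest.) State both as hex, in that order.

41% tint:
  R: 68 + 76.67 = 144.67 → 145
  G: 24 + 94.71 = 118.71 → 119
  B: 196 + 24.19 = 220.19 → 220
  → #9177dc
60% tone:
  R: 68 + 0.6×(128−68) = 68 + 36 = 104 → 104
  G: 24 + 62.4 = 86.4 → 86
  B: 196 + 0.6×(128−196) = 196 − 40.8 = 155.2 → 155
  → #68569b

#9177dc, #68569b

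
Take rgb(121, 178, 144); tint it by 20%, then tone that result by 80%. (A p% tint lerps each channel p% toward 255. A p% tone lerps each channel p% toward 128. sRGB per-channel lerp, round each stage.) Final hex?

Per channel, c → c + 0.2(255 − c):
  R: 121 + 0.2×(255−121) = 121 + 26.8 = 147.8 → 148
  G: 178 + 15.4 = 193.4 → 193
  B: 144 + 0.2×(255−144) = 144 + 22.2 = 166.2 → 166
After the tint: rgb(148, 193, 166) = #94C1A6.
An 80% tone moves each channel 80% toward 128:
  R: 148 − 16 = 132 → 132
  G: 193 − 52 = 141 → 141
  B: 166 + 0.8×(128−166) = 166 − 30.4 = 135.6 → 136
rgb(132, 141, 136) = #848D88.

#848D88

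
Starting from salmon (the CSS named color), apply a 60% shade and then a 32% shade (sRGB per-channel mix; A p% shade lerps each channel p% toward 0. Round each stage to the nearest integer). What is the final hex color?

CSS salmon is rgb(250, 128, 114).
A 60% shade moves each channel 60% toward 0:
  R: 250 + 0.6×(0−250) = 250 − 150 = 100 → 100
  G: 128 − 76.8 = 51.2 → 51
  B: 114 − 68.4 = 45.6 → 46
After the shade: rgb(100, 51, 46) = #64332e.
Lerp each channel 32% toward 0:
  R: 100 + 0.32×(0−100) = 100 − 32 = 68 → 68
  G: 51 + 0.32×(0−51) = 51 − 16.32 = 34.68 → 35
  B: 46 + 0.32×(0−46) = 46 − 14.72 = 31.28 → 31
rgb(68, 35, 31) = #44231f.

#44231f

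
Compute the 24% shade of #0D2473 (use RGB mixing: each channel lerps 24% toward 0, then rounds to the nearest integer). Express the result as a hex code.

#0A1B57

#0D2473 is rgb(13, 36, 115).
A 24% shade moves each channel 24% toward 0:
  R: 13 + 0.24×(0−13) = 13 − 3.12 = 9.88 → 10
  G: 36 + 0.24×(0−36) = 36 − 8.64 = 27.36 → 27
  B: 115 + 0.24×(0−115) = 115 − 27.6 = 87.4 → 87
rgb(10, 27, 87) = #0A1B57.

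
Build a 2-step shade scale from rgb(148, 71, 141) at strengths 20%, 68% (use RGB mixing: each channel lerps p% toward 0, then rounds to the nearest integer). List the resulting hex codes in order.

20%: (148 − 29.6 = 118.4→118, 71 − 14.2 = 56.8→57, 141 − 28.2 = 112.8→113) → #763971
68%: (148 − 100.64 = 47.36→47, 71 − 48.28 = 22.72→23, 141 − 95.88 = 45.12→45) → #2F172D

#763971, #2F172D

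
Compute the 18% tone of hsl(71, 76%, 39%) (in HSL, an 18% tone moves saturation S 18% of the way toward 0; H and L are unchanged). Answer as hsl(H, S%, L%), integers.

S moves 18% from 76 toward 0: 76 − 13.68 = 62.32 → 62.
H and L are unchanged.

hsl(71, 62%, 39%)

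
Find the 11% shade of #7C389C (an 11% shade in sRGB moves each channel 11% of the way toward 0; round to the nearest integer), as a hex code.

#7C389C is rgb(124, 56, 156).
An 11% shade moves each channel 11% toward 0:
  R: 124 + 0.11×(0−124) = 124 − 13.64 = 110.36 → 110
  G: 56 + 0.11×(0−56) = 56 − 6.16 = 49.84 → 50
  B: 156 − 17.16 = 138.84 → 139
rgb(110, 50, 139) = #6E328B.

#6E328B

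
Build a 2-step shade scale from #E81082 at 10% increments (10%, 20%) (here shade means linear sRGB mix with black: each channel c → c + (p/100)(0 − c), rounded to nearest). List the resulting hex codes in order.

#E81082 is rgb(232, 16, 130).
10%: (232 − 23.2 = 208.8→209, 16 − 1.6 = 14.4→14, 130 − 13 = 117→117) → #D10E75
20%: (232 − 46.4 = 185.6→186, 16 − 3.2 = 12.8→13, 130 − 26 = 104→104) → #BA0D68

#D10E75, #BA0D68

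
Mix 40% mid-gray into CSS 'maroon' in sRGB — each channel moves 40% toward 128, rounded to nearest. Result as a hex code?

#803333

CSS maroon is rgb(128, 0, 0).
Per channel, c → c + 0.4(128 − c):
  R: 128 + 0.4×(128−128) = 128 + 0 = 128 → 128
  G: 0 + 0.4×(128−0) = 0 + 51.2 = 51.2 → 51
  B: 0 + 51.2 = 51.2 → 51
rgb(128, 51, 51) = #803333.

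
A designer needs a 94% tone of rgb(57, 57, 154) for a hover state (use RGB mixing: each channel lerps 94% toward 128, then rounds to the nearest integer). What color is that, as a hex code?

A 94% tone moves each channel 94% toward 128:
  R: 57 + 66.74 = 123.74 → 124
  G: 57 + 66.74 = 123.74 → 124
  B: 154 + 0.94×(128−154) = 154 − 24.44 = 129.56 → 130
rgb(124, 124, 130) = #7C7C82.

#7C7C82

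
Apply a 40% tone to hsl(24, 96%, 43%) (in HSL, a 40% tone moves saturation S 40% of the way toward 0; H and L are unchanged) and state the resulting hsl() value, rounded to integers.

S moves 40% from 96 toward 0: 96 − 38.4 = 57.6 → 58.
H and L are unchanged.

hsl(24, 58%, 43%)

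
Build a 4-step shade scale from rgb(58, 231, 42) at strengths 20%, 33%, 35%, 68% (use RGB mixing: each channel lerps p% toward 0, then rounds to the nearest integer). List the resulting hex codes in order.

#2EB922, #279B1C, #26961B, #134A0D

20%: (58 − 11.6 = 46.4→46, 231 − 46.2 = 184.8→185, 42 − 8.4 = 33.6→34) → #2EB922
33%: (58 − 19.14 = 38.86→39, 231 − 76.23 = 154.77→155, 42 − 13.86 = 28.14→28) → #279B1C
35%: (58 − 20.3 = 37.7→38, 231 − 80.85 = 150.15→150, 42 − 14.7 = 27.3→27) → #26961B
68%: (58 − 39.44 = 18.56→19, 231 − 157.08 = 73.92→74, 42 − 28.56 = 13.44→13) → #134A0D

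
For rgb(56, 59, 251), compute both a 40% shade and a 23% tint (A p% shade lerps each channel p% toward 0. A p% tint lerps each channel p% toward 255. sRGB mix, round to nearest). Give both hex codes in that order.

#222397, #6668FC

40% shade:
  R: 56 + 0.4×(0−56) = 56 − 22.4 = 33.6 → 34
  G: 59 − 23.6 = 35.4 → 35
  B: 251 − 100.4 = 150.6 → 151
  → #222397
23% tint:
  R: 56 + 45.77 = 101.77 → 102
  G: 59 + 0.23×(255−59) = 59 + 45.08 = 104.08 → 104
  B: 251 + 0.92 = 251.92 → 252
  → #6668FC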